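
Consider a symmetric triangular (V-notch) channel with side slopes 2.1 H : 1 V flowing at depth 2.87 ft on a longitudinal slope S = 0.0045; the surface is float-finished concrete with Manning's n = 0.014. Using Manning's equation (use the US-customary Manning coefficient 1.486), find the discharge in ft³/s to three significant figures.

146 ft³/s

A = z·y² = 2.1×2.87² = 17.30 ft²
P = 2y√(1+z²) = 2×2.87×√(1+2.1²) = 13.35 ft
R = A/P = 17.30/13.35 = 1.296 ft
Q = (1.486/n)·A·R^(2/3)·S^(1/2) = (1.486/0.014) × 17.30 × 1.296^(2/3) × 0.0045^(1/2) = 146.4 ft³/s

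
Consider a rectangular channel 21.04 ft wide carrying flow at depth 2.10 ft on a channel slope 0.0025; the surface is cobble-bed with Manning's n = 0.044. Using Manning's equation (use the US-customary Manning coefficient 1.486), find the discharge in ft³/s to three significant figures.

108 ft³/s

A = b·y = 21.04 × 2.10 = 44.18 ft²
P = b + 2y = 21.04 + 2×2.10 = 25.24 ft
R = A/P = 44.18/25.24 = 1.751 ft
Q = (1.486/n)·A·R^(2/3)·S^(1/2) = (1.486/0.044) × 44.18 × 1.751^(2/3) × 0.0025^(1/2) = 108.4 ft³/s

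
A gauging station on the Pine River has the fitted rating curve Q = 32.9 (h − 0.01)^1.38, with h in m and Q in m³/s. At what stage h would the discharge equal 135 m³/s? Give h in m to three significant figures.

2.79 m

h − h₀ = (Q/C)^(1/b) = (135/32.9)^(1/1.38) = 2.782 m
h = 0.01 + 2.782 = 2.792 m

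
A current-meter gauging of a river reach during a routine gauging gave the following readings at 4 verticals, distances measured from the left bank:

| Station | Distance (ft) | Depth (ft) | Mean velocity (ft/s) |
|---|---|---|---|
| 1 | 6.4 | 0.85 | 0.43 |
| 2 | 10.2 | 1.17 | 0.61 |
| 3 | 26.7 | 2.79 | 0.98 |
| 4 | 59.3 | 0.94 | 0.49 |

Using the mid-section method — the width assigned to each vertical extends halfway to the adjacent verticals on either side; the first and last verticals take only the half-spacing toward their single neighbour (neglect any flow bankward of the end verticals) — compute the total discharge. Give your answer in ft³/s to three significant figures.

82.6 ft³/s

w_1 = (10.2 − 6.4)/2 = 1.9 ft; q_1 = 0.43 × 0.85 × 1.9 = 0.6945 ft³/s
w_2 = (26.7 − 6.4)/2 = 10.15 ft; q_2 = 0.61 × 1.17 × 10.15 = 7.244 ft³/s
w_3 = (59.3 − 10.2)/2 = 24.55 ft; q_3 = 0.98 × 2.79 × 24.55 = 67.12 ft³/s
w_4 = (59.3 − 26.7)/2 = 16.3 ft; q_4 = 0.49 × 0.94 × 16.3 = 7.508 ft³/s
Q = Σ qᵢ = 82.57 ft³/s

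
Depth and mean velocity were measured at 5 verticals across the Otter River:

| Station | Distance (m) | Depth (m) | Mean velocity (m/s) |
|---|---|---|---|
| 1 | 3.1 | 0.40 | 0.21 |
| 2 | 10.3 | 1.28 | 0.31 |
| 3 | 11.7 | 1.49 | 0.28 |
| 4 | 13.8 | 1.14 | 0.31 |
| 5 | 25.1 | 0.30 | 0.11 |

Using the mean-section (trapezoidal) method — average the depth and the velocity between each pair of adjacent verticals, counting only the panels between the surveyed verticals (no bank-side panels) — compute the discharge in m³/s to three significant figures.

Panel 1-2: Δb = 7.2 m, d̄ = (0.40+1.28)/2 = 0.84, v̄ = (0.21+0.31)/2 = 0.26 → q = 7.2×0.84×0.26 = 1.572 m³/s
Panel 2-3: Δb = 1.4 m, d̄ = (1.28+1.49)/2 = 1.385, v̄ = (0.31+0.28)/2 = 0.295 → q = 1.4×1.385×0.295 = 0.5720 m³/s
Panel 3-4: Δb = 2.1 m, d̄ = (1.49+1.14)/2 = 1.315, v̄ = (0.28+0.31)/2 = 0.295 → q = 2.1×1.315×0.295 = 0.8146 m³/s
Panel 4-5: Δb = 11.3 m, d̄ = (1.14+0.30)/2 = 0.72, v̄ = (0.31+0.11)/2 = 0.21 → q = 11.3×0.72×0.21 = 1.709 m³/s
Q = Σ q = 4.668 m³/s

4.67 m³/s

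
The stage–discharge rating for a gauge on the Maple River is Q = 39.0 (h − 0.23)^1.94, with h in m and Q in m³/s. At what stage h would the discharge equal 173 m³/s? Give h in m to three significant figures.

2.39 m

h − h₀ = (Q/C)^(1/b) = (173/39.0)^(1/1.94) = 2.155 m
h = 0.23 + 2.155 = 2.385 m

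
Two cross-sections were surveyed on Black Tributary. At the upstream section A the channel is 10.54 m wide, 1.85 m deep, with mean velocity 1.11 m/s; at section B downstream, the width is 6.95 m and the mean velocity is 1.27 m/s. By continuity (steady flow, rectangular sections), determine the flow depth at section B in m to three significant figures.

2.45 m

Q = A₁V₁ = (10.54×1.85) × 1.11 = 21.64 m³/s
d₂ = Q/(b₂ V₂) = 21.64/(6.95×1.27) = 2.452 m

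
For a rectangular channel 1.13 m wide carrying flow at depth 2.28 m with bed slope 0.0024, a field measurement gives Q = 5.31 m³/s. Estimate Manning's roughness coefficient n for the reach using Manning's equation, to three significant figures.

A = b·y = 1.13 × 2.28 = 2.576 m²
P = b + 2y = 1.13 + 2×2.28 = 5.690 m
R = A/P = 2.576/5.690 = 0.4528 m
n = (1/Q)·A·R^(2/3)·S^(1/2) = (1/5.31) × 2.576 × 0.5897 × 0.04899 = 0.01402

0.0140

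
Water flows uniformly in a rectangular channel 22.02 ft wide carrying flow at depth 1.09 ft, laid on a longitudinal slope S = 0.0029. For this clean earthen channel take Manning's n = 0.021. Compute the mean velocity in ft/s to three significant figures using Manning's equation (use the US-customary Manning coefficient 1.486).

3.79 ft/s

A = b·y = 22.02 × 1.09 = 24.00 ft²
P = b + 2y = 22.02 + 2×1.09 = 24.20 ft
R = A/P = 24.00/24.20 = 0.9918 ft
Q = (1.486/n)·A·R^(2/3)·S^(1/2) = (1.486/0.021) × 24.00 × 0.9918^(2/3) × 0.0029^(1/2) = 90.96 ft³/s
V = Q/A = 90.96/24.00 = 3.790 ft/s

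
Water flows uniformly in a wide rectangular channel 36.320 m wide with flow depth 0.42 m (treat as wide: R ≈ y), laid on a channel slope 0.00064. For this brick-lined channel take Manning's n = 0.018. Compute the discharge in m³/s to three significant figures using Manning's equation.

A = b·y = 36.320 × 0.42 = 15.25 m²
Wide channel: R ≈ y = 0.42 m
Q = (1/n)·A·R^(2/3)·S^(1/2) = (1/0.018) × 15.25 × 0.4200^(2/3) × 0.00064^(1/2) = 12.02 m³/s

12.0 m³/s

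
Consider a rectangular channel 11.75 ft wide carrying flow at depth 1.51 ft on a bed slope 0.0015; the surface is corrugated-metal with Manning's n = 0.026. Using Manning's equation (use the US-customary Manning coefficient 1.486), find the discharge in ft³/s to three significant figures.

A = b·y = 11.75 × 1.51 = 17.74 ft²
P = b + 2y = 11.75 + 2×1.51 = 14.77 ft
R = A/P = 17.74/14.77 = 1.201 ft
Q = (1.486/n)·A·R^(2/3)·S^(1/2) = (1.486/0.026) × 17.74 × 1.201^(2/3) × 0.0015^(1/2) = 44.38 ft³/s

44.4 ft³/s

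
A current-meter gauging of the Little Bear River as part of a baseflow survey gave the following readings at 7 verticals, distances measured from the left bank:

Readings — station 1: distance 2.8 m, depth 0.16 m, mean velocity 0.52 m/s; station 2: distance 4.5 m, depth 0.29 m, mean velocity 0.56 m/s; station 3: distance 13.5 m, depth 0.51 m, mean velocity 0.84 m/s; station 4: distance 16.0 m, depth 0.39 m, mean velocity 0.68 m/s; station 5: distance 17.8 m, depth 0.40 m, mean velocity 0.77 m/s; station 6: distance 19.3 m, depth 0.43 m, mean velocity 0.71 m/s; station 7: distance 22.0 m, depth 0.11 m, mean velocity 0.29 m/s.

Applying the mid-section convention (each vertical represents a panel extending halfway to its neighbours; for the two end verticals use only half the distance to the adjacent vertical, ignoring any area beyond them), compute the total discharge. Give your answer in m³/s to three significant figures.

5.17 m³/s

w_1 = (4.5 − 2.8)/2 = 0.85 m; q_1 = 0.52 × 0.16 × 0.85 = 0.07072 m³/s
w_2 = (13.5 − 2.8)/2 = 5.35 m; q_2 = 0.56 × 0.29 × 5.35 = 0.8688 m³/s
w_3 = (16.0 − 4.5)/2 = 5.75 m; q_3 = 0.84 × 0.51 × 5.75 = 2.463 m³/s
w_4 = (17.8 − 13.5)/2 = 2.15 m; q_4 = 0.68 × 0.39 × 2.15 = 0.5702 m³/s
w_5 = (19.3 − 16.0)/2 = 1.65 m; q_5 = 0.77 × 0.40 × 1.65 = 0.5082 m³/s
w_6 = (22.0 − 17.8)/2 = 2.1 m; q_6 = 0.71 × 0.43 × 2.1 = 0.6411 m³/s
w_7 = (22.0 − 19.3)/2 = 1.35 m; q_7 = 0.29 × 0.11 × 1.35 = 0.04307 m³/s
Q = Σ qᵢ = 5.165 m³/s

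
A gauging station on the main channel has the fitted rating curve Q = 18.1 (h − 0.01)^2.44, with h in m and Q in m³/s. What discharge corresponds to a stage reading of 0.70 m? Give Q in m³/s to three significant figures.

Q = 18.1 × (0.70 − 0.01)^2.44 = 18.1 × 0.69^2.44 = 7.319 m³/s

7.32 m³/s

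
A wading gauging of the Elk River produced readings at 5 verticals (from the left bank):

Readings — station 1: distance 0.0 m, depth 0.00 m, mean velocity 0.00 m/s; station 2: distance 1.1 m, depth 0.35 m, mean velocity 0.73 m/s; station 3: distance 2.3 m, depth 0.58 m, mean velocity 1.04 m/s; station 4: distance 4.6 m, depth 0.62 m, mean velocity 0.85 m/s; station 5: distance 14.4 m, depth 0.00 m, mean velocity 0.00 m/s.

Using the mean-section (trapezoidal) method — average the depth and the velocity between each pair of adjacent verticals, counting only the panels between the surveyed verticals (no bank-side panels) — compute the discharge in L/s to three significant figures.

Panel 1-2: Δb = 1.1 m, d̄ = (0.00+0.35)/2 = 0.175, v̄ = (0.00+0.73)/2 = 0.365 → q = 1.1×0.175×0.365 = 0.07026 m³/s
Panel 2-3: Δb = 1.2 m, d̄ = (0.35+0.58)/2 = 0.465, v̄ = (0.73+1.04)/2 = 0.885 → q = 1.2×0.465×0.885 = 0.4938 m³/s
Panel 3-4: Δb = 2.3 m, d̄ = (0.58+0.62)/2 = 0.6, v̄ = (1.04+0.85)/2 = 0.945 → q = 2.3×0.6×0.945 = 1.304 m³/s
Panel 4-5: Δb = 9.8 m, d̄ = (0.62+0.00)/2 = 0.31, v̄ = (0.85+0.00)/2 = 0.425 → q = 9.8×0.31×0.425 = 1.291 m³/s
Q = Σ q = 3.159 m³/s
= 3.159 × 1000 = 3159 L/s

3160 L/s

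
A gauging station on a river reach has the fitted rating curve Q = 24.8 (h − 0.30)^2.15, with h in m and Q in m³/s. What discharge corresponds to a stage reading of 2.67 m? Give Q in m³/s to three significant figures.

159 m³/s

Q = 24.8 × (2.67 − 0.30)^2.15 = 24.8 × 2.37^2.15 = 158.5 m³/s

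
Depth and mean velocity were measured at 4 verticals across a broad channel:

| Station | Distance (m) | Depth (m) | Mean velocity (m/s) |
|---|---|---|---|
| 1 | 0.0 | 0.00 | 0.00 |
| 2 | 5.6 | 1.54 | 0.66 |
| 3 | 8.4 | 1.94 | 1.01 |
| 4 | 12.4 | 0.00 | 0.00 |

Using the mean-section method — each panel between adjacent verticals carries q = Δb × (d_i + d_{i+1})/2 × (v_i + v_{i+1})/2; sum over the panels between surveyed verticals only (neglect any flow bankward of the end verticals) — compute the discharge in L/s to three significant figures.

7450 L/s

Panel 1-2: Δb = 5.6 m, d̄ = (0.00+1.54)/2 = 0.77, v̄ = (0.00+0.66)/2 = 0.33 → q = 5.6×0.77×0.33 = 1.423 m³/s
Panel 2-3: Δb = 2.8 m, d̄ = (1.54+1.94)/2 = 1.74, v̄ = (0.66+1.01)/2 = 0.835 → q = 2.8×1.74×0.835 = 4.068 m³/s
Panel 3-4: Δb = 4 m, d̄ = (1.94+0.00)/2 = 0.97, v̄ = (1.01+0.00)/2 = 0.505 → q = 4×0.97×0.505 = 1.959 m³/s
Q = Σ q = 7.450 m³/s
= 7.450 × 1000 = 7450 L/s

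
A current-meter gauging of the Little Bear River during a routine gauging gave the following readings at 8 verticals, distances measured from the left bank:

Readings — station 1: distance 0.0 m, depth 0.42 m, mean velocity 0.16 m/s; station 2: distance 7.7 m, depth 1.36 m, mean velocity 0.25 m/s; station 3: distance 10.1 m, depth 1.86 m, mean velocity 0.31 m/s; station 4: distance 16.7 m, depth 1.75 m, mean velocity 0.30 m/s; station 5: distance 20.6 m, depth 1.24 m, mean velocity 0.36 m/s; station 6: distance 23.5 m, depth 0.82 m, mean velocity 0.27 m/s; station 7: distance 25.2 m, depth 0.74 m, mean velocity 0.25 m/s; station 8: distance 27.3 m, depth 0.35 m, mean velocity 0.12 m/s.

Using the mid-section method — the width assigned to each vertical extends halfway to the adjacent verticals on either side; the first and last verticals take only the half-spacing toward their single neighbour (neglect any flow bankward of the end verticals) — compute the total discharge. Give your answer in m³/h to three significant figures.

35100 m³/h

w_1 = (7.7 − 0.0)/2 = 3.85 m; q_1 = 0.16 × 0.42 × 3.85 = 0.2587 m³/s
w_2 = (10.1 − 0.0)/2 = 5.05 m; q_2 = 0.25 × 1.36 × 5.05 = 1.717 m³/s
w_3 = (16.7 − 7.7)/2 = 4.5 m; q_3 = 0.31 × 1.86 × 4.5 = 2.595 m³/s
w_4 = (20.6 − 10.1)/2 = 5.25 m; q_4 = 0.30 × 1.75 × 5.25 = 2.756 m³/s
w_5 = (23.5 − 16.7)/2 = 3.4 m; q_5 = 0.36 × 1.24 × 3.4 = 1.518 m³/s
w_6 = (25.2 − 20.6)/2 = 2.3 m; q_6 = 0.27 × 0.82 × 2.3 = 0.5092 m³/s
w_7 = (27.3 − 23.5)/2 = 1.9 m; q_7 = 0.25 × 0.74 × 1.9 = 0.3515 m³/s
w_8 = (27.3 − 25.2)/2 = 1.05 m; q_8 = 0.12 × 0.35 × 1.05 = 0.04410 m³/s
Q = Σ qᵢ = 9.749 m³/s
= 9.749 × 3600 = 35100 m³/h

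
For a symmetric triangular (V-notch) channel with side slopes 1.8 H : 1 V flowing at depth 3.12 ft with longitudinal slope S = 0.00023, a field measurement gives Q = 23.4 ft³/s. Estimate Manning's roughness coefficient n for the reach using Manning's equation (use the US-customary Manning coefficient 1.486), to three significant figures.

0.0208

A = z·y² = 1.8×3.12² = 17.52 ft²
P = 2y√(1+z²) = 2×3.12×√(1+1.8²) = 12.85 ft
R = A/P = 17.52/12.85 = 1.364 ft
n = (1.486/Q)·A·R^(2/3)·S^(1/2) = (1.486/23.4) × 17.52 × 1.230 × 0.01517 = 0.02075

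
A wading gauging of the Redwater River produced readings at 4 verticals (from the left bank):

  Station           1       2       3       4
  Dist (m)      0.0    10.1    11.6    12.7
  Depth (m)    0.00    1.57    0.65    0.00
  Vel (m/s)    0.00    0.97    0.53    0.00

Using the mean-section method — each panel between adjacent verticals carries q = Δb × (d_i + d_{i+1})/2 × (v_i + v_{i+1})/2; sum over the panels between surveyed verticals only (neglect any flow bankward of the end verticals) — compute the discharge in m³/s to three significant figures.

5.19 m³/s

Panel 1-2: Δb = 10.1 m, d̄ = (0.00+1.57)/2 = 0.785, v̄ = (0.00+0.97)/2 = 0.485 → q = 10.1×0.785×0.485 = 3.845 m³/s
Panel 2-3: Δb = 1.5 m, d̄ = (1.57+0.65)/2 = 1.11, v̄ = (0.97+0.53)/2 = 0.75 → q = 1.5×1.11×0.75 = 1.249 m³/s
Panel 3-4: Δb = 1.1 m, d̄ = (0.65+0.00)/2 = 0.325, v̄ = (0.53+0.00)/2 = 0.265 → q = 1.1×0.325×0.265 = 0.09474 m³/s
Q = Σ q = 5.189 m³/s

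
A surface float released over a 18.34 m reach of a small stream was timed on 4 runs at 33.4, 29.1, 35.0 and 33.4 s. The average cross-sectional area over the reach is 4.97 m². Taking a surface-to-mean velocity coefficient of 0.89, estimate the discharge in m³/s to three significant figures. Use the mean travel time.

2.48 m³/s

t̄ = (33.4 + 29.1 + 35.0 + 33.4) / 4 = 32.725 s
v_surface = L / t̄ = 18.34 / 32.725 = 0.5604 m/s
v_mean = 0.89 × 0.5604 = 0.4988 m/s
Q = A × v_mean = 4.97 × 0.4988 = 2.479 m³/s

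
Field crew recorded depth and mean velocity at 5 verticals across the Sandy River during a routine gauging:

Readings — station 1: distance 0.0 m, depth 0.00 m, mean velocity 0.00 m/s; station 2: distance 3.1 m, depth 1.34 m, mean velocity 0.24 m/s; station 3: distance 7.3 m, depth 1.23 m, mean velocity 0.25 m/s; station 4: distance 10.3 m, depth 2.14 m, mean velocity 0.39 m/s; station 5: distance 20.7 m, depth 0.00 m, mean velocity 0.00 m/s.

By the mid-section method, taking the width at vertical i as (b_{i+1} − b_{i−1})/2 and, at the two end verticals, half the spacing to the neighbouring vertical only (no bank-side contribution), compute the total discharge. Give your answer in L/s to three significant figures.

w_2 = (7.3 − 0.0)/2 = 3.65 m; q_2 = 0.24 × 1.34 × 3.65 = 1.174 m³/s
w_3 = (10.3 − 3.1)/2 = 3.6 m; q_3 = 0.25 × 1.23 × 3.6 = 1.107 m³/s
w_4 = (20.7 − 7.3)/2 = 6.7 m; q_4 = 0.39 × 2.14 × 6.7 = 5.592 m³/s
Stations 1, 5 contribute zero (depth or velocity is 0).
Q = Σ qᵢ = 7.873 m³/s
= 7.873 × 1000 = 7873 L/s

7870 L/s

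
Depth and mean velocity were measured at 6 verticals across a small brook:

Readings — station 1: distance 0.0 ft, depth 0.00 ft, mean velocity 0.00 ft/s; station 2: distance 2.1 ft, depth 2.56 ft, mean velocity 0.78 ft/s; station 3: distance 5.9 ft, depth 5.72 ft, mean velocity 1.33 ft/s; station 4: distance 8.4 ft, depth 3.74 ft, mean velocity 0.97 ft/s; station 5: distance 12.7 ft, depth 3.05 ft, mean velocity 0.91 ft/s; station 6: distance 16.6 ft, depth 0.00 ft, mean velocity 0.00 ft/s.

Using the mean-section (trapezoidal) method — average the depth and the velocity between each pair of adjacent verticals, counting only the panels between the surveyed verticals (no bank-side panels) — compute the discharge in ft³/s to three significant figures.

47.7 ft³/s

Panel 1-2: Δb = 2.1 ft, d̄ = (0.00+2.56)/2 = 1.28, v̄ = (0.00+0.78)/2 = 0.39 → q = 2.1×1.28×0.39 = 1.048 ft³/s
Panel 2-3: Δb = 3.8 ft, d̄ = (2.56+5.72)/2 = 4.14, v̄ = (0.78+1.33)/2 = 1.055 → q = 3.8×4.14×1.055 = 16.60 ft³/s
Panel 3-4: Δb = 2.5 ft, d̄ = (5.72+3.74)/2 = 4.73, v̄ = (1.33+0.97)/2 = 1.15 → q = 2.5×4.73×1.15 = 13.60 ft³/s
Panel 4-5: Δb = 4.3 ft, d̄ = (3.74+3.05)/2 = 3.395, v̄ = (0.97+0.91)/2 = 0.94 → q = 4.3×3.395×0.94 = 13.72 ft³/s
Panel 5-6: Δb = 3.9 ft, d̄ = (3.05+0.00)/2 = 1.525, v̄ = (0.91+0.00)/2 = 0.455 → q = 3.9×1.525×0.455 = 2.706 ft³/s
Q = Σ q = 47.67 ft³/s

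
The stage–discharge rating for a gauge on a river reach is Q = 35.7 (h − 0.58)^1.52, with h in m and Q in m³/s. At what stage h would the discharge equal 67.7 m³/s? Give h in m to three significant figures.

h − h₀ = (Q/C)^(1/b) = (67.7/35.7)^(1/1.52) = 1.523 m
h = 0.58 + 1.523 = 2.103 m

2.10 m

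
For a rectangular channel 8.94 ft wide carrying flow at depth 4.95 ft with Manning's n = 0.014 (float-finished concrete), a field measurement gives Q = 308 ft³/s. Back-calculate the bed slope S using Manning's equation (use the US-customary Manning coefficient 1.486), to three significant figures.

A = b·y = 8.94 × 4.95 = 44.25 ft²
P = b + 2y = 8.94 + 2×4.95 = 18.84 ft
R = A/P = 44.25/18.84 = 2.349 ft
S = (Q·n / (1.486·A·R^(2/3)))² = (308×0.014 / (1.486×44.25×1.767))² = 0.001377

0.00138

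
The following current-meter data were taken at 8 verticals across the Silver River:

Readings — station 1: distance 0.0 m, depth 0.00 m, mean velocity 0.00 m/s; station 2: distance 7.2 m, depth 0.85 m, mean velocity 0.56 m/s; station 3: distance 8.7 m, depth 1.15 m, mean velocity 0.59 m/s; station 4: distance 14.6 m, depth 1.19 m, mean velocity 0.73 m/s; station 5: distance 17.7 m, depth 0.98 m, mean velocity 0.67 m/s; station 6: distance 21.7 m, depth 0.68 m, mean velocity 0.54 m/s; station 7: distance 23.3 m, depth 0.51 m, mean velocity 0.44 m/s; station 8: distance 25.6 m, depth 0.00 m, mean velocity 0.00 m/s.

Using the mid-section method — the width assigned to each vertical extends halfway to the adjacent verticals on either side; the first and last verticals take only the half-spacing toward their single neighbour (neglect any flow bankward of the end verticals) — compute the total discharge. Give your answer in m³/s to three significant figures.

w_2 = (8.7 − 0.0)/2 = 4.35 m; q_2 = 0.56 × 0.85 × 4.35 = 2.071 m³/s
w_3 = (14.6 − 7.2)/2 = 3.7 m; q_3 = 0.59 × 1.15 × 3.7 = 2.510 m³/s
w_4 = (17.7 − 8.7)/2 = 4.5 m; q_4 = 0.73 × 1.19 × 4.5 = 3.909 m³/s
w_5 = (21.7 − 14.6)/2 = 3.55 m; q_5 = 0.67 × 0.98 × 3.55 = 2.331 m³/s
w_6 = (23.3 − 17.7)/2 = 2.8 m; q_6 = 0.54 × 0.68 × 2.8 = 1.028 m³/s
w_7 = (25.6 − 21.7)/2 = 1.95 m; q_7 = 0.44 × 0.51 × 1.95 = 0.4376 m³/s
Stations 1, 8 contribute zero (depth or velocity is 0).
Q = Σ qᵢ = 12.29 m³/s

12.3 m³/s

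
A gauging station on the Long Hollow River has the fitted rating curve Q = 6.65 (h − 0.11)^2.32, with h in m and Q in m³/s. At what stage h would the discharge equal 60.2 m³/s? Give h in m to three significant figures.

h − h₀ = (Q/C)^(1/b) = (60.2/6.65)^(1/2.32) = 2.585 m
h = 0.11 + 2.585 = 2.695 m

2.69 m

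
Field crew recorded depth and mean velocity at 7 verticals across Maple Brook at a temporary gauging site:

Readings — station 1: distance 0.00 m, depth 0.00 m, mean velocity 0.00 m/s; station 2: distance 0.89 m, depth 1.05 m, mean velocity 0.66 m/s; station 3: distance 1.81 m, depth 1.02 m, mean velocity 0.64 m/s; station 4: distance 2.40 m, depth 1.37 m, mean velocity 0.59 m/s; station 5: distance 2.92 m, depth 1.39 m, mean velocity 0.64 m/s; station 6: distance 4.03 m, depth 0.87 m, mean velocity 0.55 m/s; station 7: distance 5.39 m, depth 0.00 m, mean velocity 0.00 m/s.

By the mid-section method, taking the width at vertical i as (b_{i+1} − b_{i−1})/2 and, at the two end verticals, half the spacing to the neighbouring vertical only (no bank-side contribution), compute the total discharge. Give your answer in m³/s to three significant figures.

2.88 m³/s

w_2 = (1.81 − 0.00)/2 = 0.905 m; q_2 = 0.66 × 1.05 × 0.905 = 0.6272 m³/s
w_3 = (2.40 − 0.89)/2 = 0.755 m; q_3 = 0.64 × 1.02 × 0.755 = 0.4929 m³/s
w_4 = (2.92 − 1.81)/2 = 0.555 m; q_4 = 0.59 × 1.37 × 0.555 = 0.4486 m³/s
w_5 = (4.03 − 2.40)/2 = 0.815 m; q_5 = 0.64 × 1.39 × 0.815 = 0.7250 m³/s
w_6 = (5.39 − 2.92)/2 = 1.235 m; q_6 = 0.55 × 0.87 × 1.235 = 0.5909 m³/s
Stations 1, 7 contribute zero (depth or velocity is 0).
Q = Σ qᵢ = 2.885 m³/s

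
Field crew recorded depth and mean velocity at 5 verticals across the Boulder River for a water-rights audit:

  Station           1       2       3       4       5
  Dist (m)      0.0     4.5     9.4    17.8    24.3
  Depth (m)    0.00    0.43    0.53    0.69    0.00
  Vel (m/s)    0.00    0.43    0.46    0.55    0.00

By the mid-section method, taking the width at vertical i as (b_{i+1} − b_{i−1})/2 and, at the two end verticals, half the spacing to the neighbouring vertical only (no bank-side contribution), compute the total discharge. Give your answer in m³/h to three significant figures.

19100 m³/h

w_2 = (9.4 − 0.0)/2 = 4.7 m; q_2 = 0.43 × 0.43 × 4.7 = 0.8690 m³/s
w_3 = (17.8 − 4.5)/2 = 6.65 m; q_3 = 0.46 × 0.53 × 6.65 = 1.621 m³/s
w_4 = (24.3 − 9.4)/2 = 7.45 m; q_4 = 0.55 × 0.69 × 7.45 = 2.827 m³/s
Stations 1, 5 contribute zero (depth or velocity is 0).
Q = Σ qᵢ = 5.318 m³/s
= 5.318 × 3600 = 19140 m³/h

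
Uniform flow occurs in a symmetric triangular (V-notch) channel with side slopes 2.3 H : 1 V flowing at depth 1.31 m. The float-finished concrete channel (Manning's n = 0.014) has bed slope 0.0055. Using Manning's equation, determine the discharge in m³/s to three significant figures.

14.9 m³/s

A = z·y² = 2.3×1.31² = 3.947 m²
P = 2y√(1+z²) = 2×1.31×√(1+2.3²) = 6.571 m
R = A/P = 3.947/6.571 = 0.6007 m
Q = (1/n)·A·R^(2/3)·S^(1/2) = (1/0.014) × 3.947 × 0.6007^(2/3) × 0.0055^(1/2) = 14.89 m³/s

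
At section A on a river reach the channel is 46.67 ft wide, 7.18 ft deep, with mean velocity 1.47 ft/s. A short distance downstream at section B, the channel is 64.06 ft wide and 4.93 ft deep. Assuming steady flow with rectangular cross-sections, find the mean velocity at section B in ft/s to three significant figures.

1.56 ft/s

Q = A₁V₁ = (46.67×7.18) × 1.47 = 492.6 ft³/s
A₂ = 64.06 × 4.93 = 315.8 ft²
V₂ = Q/A₂ = 492.6/315.8 = 1.560 ft/s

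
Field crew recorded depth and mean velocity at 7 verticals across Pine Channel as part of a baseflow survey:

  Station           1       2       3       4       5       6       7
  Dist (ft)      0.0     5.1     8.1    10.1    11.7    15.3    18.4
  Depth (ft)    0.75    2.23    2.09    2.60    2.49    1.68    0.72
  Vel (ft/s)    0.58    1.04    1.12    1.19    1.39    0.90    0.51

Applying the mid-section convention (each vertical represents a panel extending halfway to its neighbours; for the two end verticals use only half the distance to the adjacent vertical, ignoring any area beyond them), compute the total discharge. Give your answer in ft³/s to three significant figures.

w_1 = (5.1 − 0.0)/2 = 2.55 ft; q_1 = 0.58 × 0.75 × 2.55 = 1.109 ft³/s
w_2 = (8.1 − 0.0)/2 = 4.05 ft; q_2 = 1.04 × 2.23 × 4.05 = 9.393 ft³/s
w_3 = (10.1 − 5.1)/2 = 2.5 ft; q_3 = 1.12 × 2.09 × 2.5 = 5.852 ft³/s
w_4 = (11.7 − 8.1)/2 = 1.8 ft; q_4 = 1.19 × 2.60 × 1.8 = 5.569 ft³/s
w_5 = (15.3 − 10.1)/2 = 2.6 ft; q_5 = 1.39 × 2.49 × 2.6 = 8.999 ft³/s
w_6 = (18.4 − 11.7)/2 = 3.35 ft; q_6 = 0.90 × 1.68 × 3.35 = 5.065 ft³/s
w_7 = (18.4 − 15.3)/2 = 1.55 ft; q_7 = 0.51 × 0.72 × 1.55 = 0.5692 ft³/s
Q = Σ qᵢ = 36.56 ft³/s

36.6 ft³/s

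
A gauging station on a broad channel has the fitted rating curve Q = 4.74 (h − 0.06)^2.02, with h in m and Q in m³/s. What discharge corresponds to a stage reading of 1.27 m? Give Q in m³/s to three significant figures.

6.97 m³/s

Q = 4.74 × (1.27 − 0.06)^2.02 = 4.74 × 1.21^2.02 = 6.966 m³/s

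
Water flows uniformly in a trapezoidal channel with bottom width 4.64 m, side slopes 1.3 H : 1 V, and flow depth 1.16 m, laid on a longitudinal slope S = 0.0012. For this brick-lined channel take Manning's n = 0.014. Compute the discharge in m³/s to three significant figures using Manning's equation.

15.8 m³/s

A = (b + z·y)·y = (4.64 + 1.3×1.16)×1.16 = 7.132 m²
P = b + 2y√(1+z²) = 4.64 + 2×1.16×√(1+1.3²) = 8.445 m
R = A/P = 7.132/8.445 = 0.8445 m
Q = (1/n)·A·R^(2/3)·S^(1/2) = (1/0.014) × 7.132 × 0.8445^(2/3) × 0.0012^(1/2) = 15.77 m³/s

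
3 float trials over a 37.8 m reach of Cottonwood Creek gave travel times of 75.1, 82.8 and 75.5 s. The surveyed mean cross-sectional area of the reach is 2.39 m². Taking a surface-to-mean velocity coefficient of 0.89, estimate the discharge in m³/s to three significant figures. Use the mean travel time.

t̄ = (75.1 + 82.8 + 75.5) / 3 = 77.8 s
v_surface = L / t̄ = 37.8 / 77.8 = 0.4859 m/s
v_mean = 0.89 × 0.4859 = 0.4324 m/s
Q = A × v_mean = 2.39 × 0.4324 = 1.033 m³/s

1.03 m³/s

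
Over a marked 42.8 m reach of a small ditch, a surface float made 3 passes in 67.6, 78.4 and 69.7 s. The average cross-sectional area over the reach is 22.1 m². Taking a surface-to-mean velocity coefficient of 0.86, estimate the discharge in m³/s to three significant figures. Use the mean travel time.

11.3 m³/s

t̄ = (67.6 + 78.4 + 69.7) / 3 = 71.9 s
v_surface = L / t̄ = 42.8 / 71.9 = 0.5953 m/s
v_mean = 0.86 × 0.5953 = 0.5119 m/s
Q = A × v_mean = 22.1 × 0.5119 = 11.31 m³/s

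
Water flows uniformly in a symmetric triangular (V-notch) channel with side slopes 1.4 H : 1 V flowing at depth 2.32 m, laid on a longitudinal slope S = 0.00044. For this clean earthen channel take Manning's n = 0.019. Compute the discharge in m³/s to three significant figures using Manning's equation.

A = z·y² = 1.4×2.32² = 7.535 m²
P = 2y√(1+z²) = 2×2.32×√(1+1.4²) = 7.983 m
R = A/P = 7.535/7.983 = 0.9439 m
Q = (1/n)·A·R^(2/3)·S^(1/2) = (1/0.019) × 7.535 × 0.9439^(2/3) × 0.00044^(1/2) = 8.005 m³/s

8.01 m³/s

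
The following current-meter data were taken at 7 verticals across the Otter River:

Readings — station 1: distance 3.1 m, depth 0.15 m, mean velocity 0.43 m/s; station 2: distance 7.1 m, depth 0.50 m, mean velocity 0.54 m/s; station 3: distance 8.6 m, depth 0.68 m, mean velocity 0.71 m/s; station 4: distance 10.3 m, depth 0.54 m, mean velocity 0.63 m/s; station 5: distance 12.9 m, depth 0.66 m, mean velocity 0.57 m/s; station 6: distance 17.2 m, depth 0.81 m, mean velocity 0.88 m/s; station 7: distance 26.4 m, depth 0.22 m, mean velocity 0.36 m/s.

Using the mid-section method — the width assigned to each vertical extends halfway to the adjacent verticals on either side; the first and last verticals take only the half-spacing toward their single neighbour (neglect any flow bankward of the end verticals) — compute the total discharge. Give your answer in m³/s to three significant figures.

w_1 = (7.1 − 3.1)/2 = 2 m; q_1 = 0.43 × 0.15 × 2 = 0.1290 m³/s
w_2 = (8.6 − 3.1)/2 = 2.75 m; q_2 = 0.54 × 0.50 × 2.75 = 0.7425 m³/s
w_3 = (10.3 − 7.1)/2 = 1.6 m; q_3 = 0.71 × 0.68 × 1.6 = 0.7725 m³/s
w_4 = (12.9 − 8.6)/2 = 2.15 m; q_4 = 0.63 × 0.54 × 2.15 = 0.7314 m³/s
w_5 = (17.2 − 10.3)/2 = 3.45 m; q_5 = 0.57 × 0.66 × 3.45 = 1.298 m³/s
w_6 = (26.4 − 12.9)/2 = 6.75 m; q_6 = 0.88 × 0.81 × 6.75 = 4.811 m³/s
w_7 = (26.4 − 17.2)/2 = 4.6 m; q_7 = 0.36 × 0.22 × 4.6 = 0.3643 m³/s
Q = Σ qᵢ = 8.849 m³/s

8.85 m³/s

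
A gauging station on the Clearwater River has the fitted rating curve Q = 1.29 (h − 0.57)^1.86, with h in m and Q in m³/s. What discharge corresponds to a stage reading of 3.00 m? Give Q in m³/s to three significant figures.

Q = 1.29 × (3.00 − 0.57)^1.86 = 1.29 × 2.43^1.86 = 6.727 m³/s

6.73 m³/s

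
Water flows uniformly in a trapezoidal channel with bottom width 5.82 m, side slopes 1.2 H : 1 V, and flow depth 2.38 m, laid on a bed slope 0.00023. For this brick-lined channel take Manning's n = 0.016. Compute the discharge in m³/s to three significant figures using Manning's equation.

26.3 m³/s

A = (b + z·y)·y = (5.82 + 1.2×2.38)×2.38 = 20.65 m²
P = b + 2y√(1+z²) = 5.82 + 2×2.38×√(1+1.2²) = 13.26 m
R = A/P = 20.65/13.26 = 1.558 m
Q = (1/n)·A·R^(2/3)·S^(1/2) = (1/0.016) × 20.65 × 1.558^(2/3) × 0.00023^(1/2) = 26.30 m³/s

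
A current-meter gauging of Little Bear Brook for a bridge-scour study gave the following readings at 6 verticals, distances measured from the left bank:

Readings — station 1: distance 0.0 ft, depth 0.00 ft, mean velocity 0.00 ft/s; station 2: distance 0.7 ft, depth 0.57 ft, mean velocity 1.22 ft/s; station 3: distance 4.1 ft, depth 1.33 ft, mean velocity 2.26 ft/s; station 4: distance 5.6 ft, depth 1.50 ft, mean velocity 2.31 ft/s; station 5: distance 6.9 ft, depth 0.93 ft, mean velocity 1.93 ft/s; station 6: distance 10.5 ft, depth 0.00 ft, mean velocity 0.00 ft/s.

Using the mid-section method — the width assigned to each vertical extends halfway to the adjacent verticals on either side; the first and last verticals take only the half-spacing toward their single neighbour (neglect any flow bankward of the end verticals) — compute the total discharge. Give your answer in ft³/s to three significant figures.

18.0 ft³/s

w_2 = (4.1 − 0.0)/2 = 2.05 ft; q_2 = 1.22 × 0.57 × 2.05 = 1.426 ft³/s
w_3 = (5.6 − 0.7)/2 = 2.45 ft; q_3 = 2.26 × 1.33 × 2.45 = 7.364 ft³/s
w_4 = (6.9 − 4.1)/2 = 1.4 ft; q_4 = 2.31 × 1.50 × 1.4 = 4.851 ft³/s
w_5 = (10.5 − 5.6)/2 = 2.45 ft; q_5 = 1.93 × 0.93 × 2.45 = 4.398 ft³/s
Stations 1, 6 contribute zero (depth or velocity is 0).
Q = Σ qᵢ = 18.04 ft³/s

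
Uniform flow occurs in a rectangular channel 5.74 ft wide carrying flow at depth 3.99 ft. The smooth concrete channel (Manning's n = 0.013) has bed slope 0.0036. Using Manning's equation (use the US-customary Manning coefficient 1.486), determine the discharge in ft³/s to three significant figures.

221 ft³/s

A = b·y = 5.74 × 3.99 = 22.90 ft²
P = b + 2y = 5.74 + 2×3.99 = 13.72 ft
R = A/P = 22.90/13.72 = 1.669 ft
Q = (1.486/n)·A·R^(2/3)·S^(1/2) = (1.486/0.013) × 22.90 × 1.669^(2/3) × 0.0036^(1/2) = 221.0 ft³/s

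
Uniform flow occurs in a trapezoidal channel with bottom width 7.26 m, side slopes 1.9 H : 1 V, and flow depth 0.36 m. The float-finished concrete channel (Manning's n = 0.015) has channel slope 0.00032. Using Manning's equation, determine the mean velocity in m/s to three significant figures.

0.563 m/s

A = (b + z·y)·y = (7.26 + 1.9×0.36)×0.36 = 2.860 m²
P = b + 2y√(1+z²) = 7.26 + 2×0.36×√(1+1.9²) = 8.806 m
R = A/P = 2.860/8.806 = 0.3248 m
Q = (1/n)·A·R^(2/3)·S^(1/2) = (1/0.015) × 2.860 × 0.3248^(2/3) × 0.00032^(1/2) = 1.611 m³/s
V = Q/A = 1.611/2.860 = 0.5635 m/s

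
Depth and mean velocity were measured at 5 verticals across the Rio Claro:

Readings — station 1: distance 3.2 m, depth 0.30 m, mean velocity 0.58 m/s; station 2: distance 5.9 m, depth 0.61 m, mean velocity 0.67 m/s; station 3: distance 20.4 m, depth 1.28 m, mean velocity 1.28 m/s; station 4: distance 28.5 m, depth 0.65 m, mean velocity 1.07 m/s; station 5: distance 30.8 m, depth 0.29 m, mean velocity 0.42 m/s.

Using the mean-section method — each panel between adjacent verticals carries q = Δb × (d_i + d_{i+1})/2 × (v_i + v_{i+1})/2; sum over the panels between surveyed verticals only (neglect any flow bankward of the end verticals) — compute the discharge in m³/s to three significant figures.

Panel 1-2: Δb = 2.7 m, d̄ = (0.30+0.61)/2 = 0.455, v̄ = (0.58+0.67)/2 = 0.625 → q = 2.7×0.455×0.625 = 0.7678 m³/s
Panel 2-3: Δb = 14.5 m, d̄ = (0.61+1.28)/2 = 0.945, v̄ = (0.67+1.28)/2 = 0.975 → q = 14.5×0.945×0.975 = 13.36 m³/s
Panel 3-4: Δb = 8.1 m, d̄ = (1.28+0.65)/2 = 0.965, v̄ = (1.28+1.07)/2 = 1.175 → q = 8.1×0.965×1.175 = 9.184 m³/s
Panel 4-5: Δb = 2.3 m, d̄ = (0.65+0.29)/2 = 0.47, v̄ = (1.07+0.42)/2 = 0.745 → q = 2.3×0.47×0.745 = 0.8053 m³/s
Q = Σ q = 24.12 m³/s

24.1 m³/s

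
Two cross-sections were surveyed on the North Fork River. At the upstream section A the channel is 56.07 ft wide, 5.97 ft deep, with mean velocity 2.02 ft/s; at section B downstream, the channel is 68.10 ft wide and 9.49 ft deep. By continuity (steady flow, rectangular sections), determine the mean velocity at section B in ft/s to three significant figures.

Q = A₁V₁ = (56.07×5.97) × 2.02 = 676.2 ft³/s
A₂ = 68.10 × 9.49 = 646.3 ft²
V₂ = Q/A₂ = 676.2/646.3 = 1.046 ft/s

1.05 ft/s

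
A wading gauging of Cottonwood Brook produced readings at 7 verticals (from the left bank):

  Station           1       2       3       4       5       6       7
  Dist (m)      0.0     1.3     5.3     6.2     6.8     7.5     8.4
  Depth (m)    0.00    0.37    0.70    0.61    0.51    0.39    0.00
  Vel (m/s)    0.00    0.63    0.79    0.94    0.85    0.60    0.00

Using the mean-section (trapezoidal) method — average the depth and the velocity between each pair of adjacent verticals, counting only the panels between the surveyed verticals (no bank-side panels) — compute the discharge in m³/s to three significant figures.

2.69 m³/s

Panel 1-2: Δb = 1.3 m, d̄ = (0.00+0.37)/2 = 0.185, v̄ = (0.00+0.63)/2 = 0.315 → q = 1.3×0.185×0.315 = 0.07576 m³/s
Panel 2-3: Δb = 4 m, d̄ = (0.37+0.70)/2 = 0.535, v̄ = (0.63+0.79)/2 = 0.71 → q = 4×0.535×0.71 = 1.519 m³/s
Panel 3-4: Δb = 0.9 m, d̄ = (0.70+0.61)/2 = 0.655, v̄ = (0.79+0.94)/2 = 0.865 → q = 0.9×0.655×0.865 = 0.5099 m³/s
Panel 4-5: Δb = 0.6 m, d̄ = (0.61+0.51)/2 = 0.56, v̄ = (0.94+0.85)/2 = 0.895 → q = 0.6×0.56×0.895 = 0.3007 m³/s
Panel 5-6: Δb = 0.7 m, d̄ = (0.51+0.39)/2 = 0.45, v̄ = (0.85+0.60)/2 = 0.725 → q = 0.7×0.45×0.725 = 0.2284 m³/s
Panel 6-7: Δb = 0.9 m, d̄ = (0.39+0.00)/2 = 0.195, v̄ = (0.60+0.00)/2 = 0.3 → q = 0.9×0.195×0.3 = 0.05265 m³/s
Q = Σ q = 2.687 m³/s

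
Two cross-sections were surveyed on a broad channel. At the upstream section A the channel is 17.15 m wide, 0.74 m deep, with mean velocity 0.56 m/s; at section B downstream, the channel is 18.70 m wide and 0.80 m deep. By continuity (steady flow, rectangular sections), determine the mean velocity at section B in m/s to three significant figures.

0.475 m/s

Q = A₁V₁ = (17.15×0.74) × 0.56 = 7.107 m³/s
A₂ = 18.70 × 0.80 = 14.96 m²
V₂ = Q/A₂ = 7.107/14.96 = 0.4751 m/s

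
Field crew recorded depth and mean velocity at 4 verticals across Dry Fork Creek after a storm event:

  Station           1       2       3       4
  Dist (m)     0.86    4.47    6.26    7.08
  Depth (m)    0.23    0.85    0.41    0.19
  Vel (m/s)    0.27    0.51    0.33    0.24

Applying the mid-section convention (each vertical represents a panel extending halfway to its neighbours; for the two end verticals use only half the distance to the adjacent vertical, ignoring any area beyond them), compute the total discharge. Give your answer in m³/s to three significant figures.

1.48 m³/s

w_1 = (4.47 − 0.86)/2 = 1.805 m; q_1 = 0.27 × 0.23 × 1.805 = 0.1121 m³/s
w_2 = (6.26 − 0.86)/2 = 2.7 m; q_2 = 0.51 × 0.85 × 2.7 = 1.170 m³/s
w_3 = (7.08 − 4.47)/2 = 1.305 m; q_3 = 0.33 × 0.41 × 1.305 = 0.1766 m³/s
w_4 = (7.08 − 6.26)/2 = 0.41 m; q_4 = 0.24 × 0.19 × 0.41 = 0.01870 m³/s
Q = Σ qᵢ = 1.478 m³/s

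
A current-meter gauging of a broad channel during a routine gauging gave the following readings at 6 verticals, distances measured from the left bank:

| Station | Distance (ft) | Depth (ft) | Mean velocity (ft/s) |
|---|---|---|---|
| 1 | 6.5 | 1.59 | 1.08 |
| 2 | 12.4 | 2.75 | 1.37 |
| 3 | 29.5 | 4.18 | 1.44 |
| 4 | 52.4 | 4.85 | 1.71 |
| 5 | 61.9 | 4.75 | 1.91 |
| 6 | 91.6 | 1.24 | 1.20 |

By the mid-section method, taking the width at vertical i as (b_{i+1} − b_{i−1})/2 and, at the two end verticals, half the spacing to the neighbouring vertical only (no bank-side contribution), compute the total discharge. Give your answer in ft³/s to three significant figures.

w_1 = (12.4 − 6.5)/2 = 2.95 ft; q_1 = 1.08 × 1.59 × 2.95 = 5.066 ft³/s
w_2 = (29.5 − 6.5)/2 = 11.5 ft; q_2 = 1.37 × 2.75 × 11.5 = 43.33 ft³/s
w_3 = (52.4 − 12.4)/2 = 20 ft; q_3 = 1.44 × 4.18 × 20 = 120.4 ft³/s
w_4 = (61.9 − 29.5)/2 = 16.2 ft; q_4 = 1.71 × 4.85 × 16.2 = 134.4 ft³/s
w_5 = (91.6 − 52.4)/2 = 19.6 ft; q_5 = 1.91 × 4.75 × 19.6 = 177.8 ft³/s
w_6 = (91.6 − 61.9)/2 = 14.85 ft; q_6 = 1.20 × 1.24 × 14.85 = 22.10 ft³/s
Q = Σ qᵢ = 503.0 ft³/s

503 ft³/s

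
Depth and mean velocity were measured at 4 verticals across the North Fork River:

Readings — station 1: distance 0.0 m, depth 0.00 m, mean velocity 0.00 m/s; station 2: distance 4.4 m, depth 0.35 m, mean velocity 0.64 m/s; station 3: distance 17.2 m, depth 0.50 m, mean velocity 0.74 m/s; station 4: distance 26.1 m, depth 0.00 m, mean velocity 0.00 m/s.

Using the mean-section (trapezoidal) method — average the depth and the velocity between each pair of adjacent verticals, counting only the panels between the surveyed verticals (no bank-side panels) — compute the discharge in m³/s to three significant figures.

4.82 m³/s

Panel 1-2: Δb = 4.4 m, d̄ = (0.00+0.35)/2 = 0.175, v̄ = (0.00+0.64)/2 = 0.32 → q = 4.4×0.175×0.32 = 0.2464 m³/s
Panel 2-3: Δb = 12.8 m, d̄ = (0.35+0.50)/2 = 0.425, v̄ = (0.64+0.74)/2 = 0.69 → q = 12.8×0.425×0.69 = 3.754 m³/s
Panel 3-4: Δb = 8.9 m, d̄ = (0.50+0.00)/2 = 0.25, v̄ = (0.74+0.00)/2 = 0.37 → q = 8.9×0.25×0.37 = 0.8233 m³/s
Q = Σ q = 4.823 m³/s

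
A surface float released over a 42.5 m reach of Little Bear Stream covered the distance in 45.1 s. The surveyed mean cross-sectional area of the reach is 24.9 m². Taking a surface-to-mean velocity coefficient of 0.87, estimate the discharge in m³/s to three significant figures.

20.4 m³/s

v_surface = L / t̄ = 42.5 / 45.1 = 0.9424 m/s
v_mean = 0.87 × 0.9424 = 0.8198 m/s
Q = A × v_mean = 24.9 × 0.8198 = 20.41 m³/s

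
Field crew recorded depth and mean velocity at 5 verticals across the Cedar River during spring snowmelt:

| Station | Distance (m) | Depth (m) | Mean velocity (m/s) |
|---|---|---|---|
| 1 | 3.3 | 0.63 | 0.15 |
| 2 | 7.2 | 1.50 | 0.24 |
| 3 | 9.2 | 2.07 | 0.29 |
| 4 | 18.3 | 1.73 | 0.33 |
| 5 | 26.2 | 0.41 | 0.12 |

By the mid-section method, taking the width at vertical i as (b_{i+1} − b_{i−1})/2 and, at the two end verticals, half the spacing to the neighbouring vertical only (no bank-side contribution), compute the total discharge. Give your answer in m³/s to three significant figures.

w_1 = (7.2 − 3.3)/2 = 1.95 m; q_1 = 0.15 × 0.63 × 1.95 = 0.1843 m³/s
w_2 = (9.2 − 3.3)/2 = 2.95 m; q_2 = 0.24 × 1.50 × 2.95 = 1.062 m³/s
w_3 = (18.3 − 7.2)/2 = 5.55 m; q_3 = 0.29 × 2.07 × 5.55 = 3.332 m³/s
w_4 = (26.2 − 9.2)/2 = 8.5 m; q_4 = 0.33 × 1.73 × 8.5 = 4.853 m³/s
w_5 = (26.2 − 18.3)/2 = 3.95 m; q_5 = 0.12 × 0.41 × 3.95 = 0.1943 m³/s
Q = Σ qᵢ = 9.625 m³/s

9.62 m³/s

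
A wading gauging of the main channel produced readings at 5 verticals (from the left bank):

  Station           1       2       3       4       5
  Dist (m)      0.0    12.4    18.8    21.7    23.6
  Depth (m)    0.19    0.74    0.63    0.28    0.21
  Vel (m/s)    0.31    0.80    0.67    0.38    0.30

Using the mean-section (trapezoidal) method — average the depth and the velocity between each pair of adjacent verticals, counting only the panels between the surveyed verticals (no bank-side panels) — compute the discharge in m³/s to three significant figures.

7.27 m³/s

Panel 1-2: Δb = 12.4 m, d̄ = (0.19+0.74)/2 = 0.465, v̄ = (0.31+0.80)/2 = 0.555 → q = 12.4×0.465×0.555 = 3.200 m³/s
Panel 2-3: Δb = 6.4 m, d̄ = (0.74+0.63)/2 = 0.685, v̄ = (0.80+0.67)/2 = 0.735 → q = 6.4×0.685×0.735 = 3.222 m³/s
Panel 3-4: Δb = 2.9 m, d̄ = (0.63+0.28)/2 = 0.455, v̄ = (0.67+0.38)/2 = 0.525 → q = 2.9×0.455×0.525 = 0.6927 m³/s
Panel 4-5: Δb = 1.9 m, d̄ = (0.28+0.21)/2 = 0.245, v̄ = (0.38+0.30)/2 = 0.34 → q = 1.9×0.245×0.34 = 0.1583 m³/s
Q = Σ q = 7.273 m³/s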